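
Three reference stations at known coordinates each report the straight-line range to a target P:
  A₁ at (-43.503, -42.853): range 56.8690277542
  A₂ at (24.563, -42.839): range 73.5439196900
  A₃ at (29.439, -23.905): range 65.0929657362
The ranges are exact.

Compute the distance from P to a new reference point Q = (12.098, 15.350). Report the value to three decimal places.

37.796

eq1: (x + 43.503)² + (y + 42.853)² = 56.8690277542²
eq2: (x − 24.563)² + (y + 42.839)² = 73.5439196900²
eq3: (x − 29.439)² + (y + 23.905)² = 65.0929657362²
eq2−eq3, eq2−eq1 (x²,y² cancel):
  9.752·x + 37.868·y = 171.196791
  -136.132·x − 0.028·y = 3464.991534
det = 9.752·-0.028 − 37.868·-136.132 = 5154.773520
x = (171.196791·-0.028 − 37.868·3464.991534) / 5154.773520 = -25.455453
y = (9.752·3464.991534 − 171.196791·-136.132) / 5154.773520 = 11.076327
|P − Q| = √((-25.455453 − 12.098)² + (11.076327 − 15.350)²) = 37.795847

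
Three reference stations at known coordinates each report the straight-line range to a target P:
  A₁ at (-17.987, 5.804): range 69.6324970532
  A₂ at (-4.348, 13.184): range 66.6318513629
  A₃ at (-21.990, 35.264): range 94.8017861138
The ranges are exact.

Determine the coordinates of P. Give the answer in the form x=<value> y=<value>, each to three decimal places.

x=32.031 y=-42.640

eq1: (x + 17.987)² + (y − 5.804)² = 69.6324970532²
eq2: (x + 4.348)² + (y − 13.184)² = 66.6318513629²
eq3: (x + 21.990)² + (y − 35.264)² = 94.8017861138²
eq1−eq3, eq1−eq2 (x²,y² cancel):
  -8.006·x + 58.920·y = -2768.802793
  27.278·x + 14.760·y = 244.385405
det = -8.006·14.760 − 58.920·27.278 = -1725.388320
x = (-2768.802793·14.760 − 58.920·244.385405) / -1725.388320 = 32.031466
y = (-8.006·244.385405 − -2768.802793·27.278) / -1725.388320 = -42.640171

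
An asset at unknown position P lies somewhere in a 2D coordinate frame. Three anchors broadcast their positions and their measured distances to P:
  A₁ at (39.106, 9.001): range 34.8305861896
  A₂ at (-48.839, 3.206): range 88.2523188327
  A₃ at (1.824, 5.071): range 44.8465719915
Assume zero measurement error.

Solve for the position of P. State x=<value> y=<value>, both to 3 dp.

x=34.601 y=-25.537

eq1: (x − 39.106)² + (y − 9.001)² = 34.8305861896²
eq2: (x + 48.839)² + (y − 3.206)² = 88.2523188327²
eq3: (x − 1.824)² + (y − 5.071)² = 44.8465719915²
eq3−eq2, eq3−eq1 (x²,y² cancel):
  -101.326·x − 3.730·y = -3410.772420
  74.564·x + 7.860·y = 2379.300505
det = -101.326·7.860 − -3.730·74.564 = -518.298640
x = (-3410.772420·7.860 − -3.730·2379.300505) / -518.298640 = 34.601442
y = (-101.326·2379.300505 − -3410.772420·74.564) / -518.298640 = -25.537076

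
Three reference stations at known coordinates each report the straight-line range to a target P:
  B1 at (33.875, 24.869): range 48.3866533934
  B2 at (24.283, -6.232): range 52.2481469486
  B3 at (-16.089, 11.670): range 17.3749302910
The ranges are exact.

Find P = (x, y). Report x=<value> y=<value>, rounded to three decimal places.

x=-14.339 y=28.957

eq1: (x − 33.875)² + (y − 24.869)² = 48.3866533934²
eq2: (x − 24.283)² + (y + 6.232)² = 52.2481469486²
eq3: (x + 16.089)² + (y − 11.670)² = 17.3749302910²
eq1−eq3, eq1−eq2 (x²,y² cancel):
  -99.928·x − 26.398·y = 668.442059
  -19.184·x − 62.202·y = -1526.081506
det = -99.928·-62.202 − -26.398·-19.184 = 5709.302224
x = (668.442059·-62.202 − -26.398·-1526.081506) / 5709.302224 = -14.338693
y = (-99.928·-1526.081506 − 668.442059·-19.184) / 5709.302224 = 28.956545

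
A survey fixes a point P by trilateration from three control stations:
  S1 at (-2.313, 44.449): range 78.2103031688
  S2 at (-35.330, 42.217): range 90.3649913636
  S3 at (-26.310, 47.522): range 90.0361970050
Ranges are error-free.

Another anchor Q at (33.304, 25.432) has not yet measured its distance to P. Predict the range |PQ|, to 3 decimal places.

eq1: (x + 2.313)² + (y − 44.449)² = 78.2103031688²
eq2: (x + 35.330)² + (y − 42.217)² = 90.3649913636²
eq3: (x + 26.310)² + (y − 47.522)² = 90.0361970050²
eq1−eq2, eq1−eq3 (x²,y² cancel):
  -66.034·x − 4.464·y = -999.559723
  -47.994·x + 6.146·y = -1020.172235
det = -66.034·6.146 − -4.464·-47.994 = -620.090180
x = (-999.559723·6.146 − -4.464·-1020.172235) / -620.090180 = 17.251270
y = (-66.034·-1020.172235 − -999.559723·-47.994) / -620.090180 = -31.274780
|P − Q| = √((17.251270 − 33.304)² + (-31.274780 − 25.432)²) = 58.935126

58.935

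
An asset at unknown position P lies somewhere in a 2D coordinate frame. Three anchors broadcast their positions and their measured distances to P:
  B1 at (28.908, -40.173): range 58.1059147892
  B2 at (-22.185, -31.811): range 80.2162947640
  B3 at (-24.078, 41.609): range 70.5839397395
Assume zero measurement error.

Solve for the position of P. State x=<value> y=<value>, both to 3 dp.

x=41.876 y=16.467

eq1: (x − 28.908)² + (y + 40.173)² = 58.1059147892²
eq2: (x + 22.185)² + (y + 31.811)² = 80.2162947640²
eq3: (x + 24.078)² + (y − 41.609)² = 70.5839397395²
eq1−eq2, eq1−eq3 (x²,y² cancel):
  -102.186·x + 16.724·y = -4003.785059
  -105.972·x + 163.564·y = -1744.278644
det = -102.186·163.564 − 16.724·-105.972 = -14941.675176
x = (-4003.785059·163.564 − 16.724·-1744.278644) / -14941.675176 = 41.876415
y = (-102.186·-1744.278644 − -4003.785059·-105.972) / -14941.675176 = 16.467247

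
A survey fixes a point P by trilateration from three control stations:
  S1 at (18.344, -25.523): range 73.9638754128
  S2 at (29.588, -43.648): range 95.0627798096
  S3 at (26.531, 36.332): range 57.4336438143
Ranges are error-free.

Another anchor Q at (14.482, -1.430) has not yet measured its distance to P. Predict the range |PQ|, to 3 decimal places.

eq1: (x − 18.344)² + (y + 25.523)² = 73.9638754128²
eq2: (x − 29.588)² + (y + 43.648)² = 95.0627798096²
eq3: (x − 26.531)² + (y − 36.332)² = 57.4336438143²
eq3−eq2, eq3−eq1 (x²,y² cancel):
  6.114·x − 159.960·y = -4981.619200
  -16.374·x − 123.710·y = -3208.013744
det = 6.114·-123.710 − -159.960·-16.374 = -3375.547980
x = (-4981.619200·-123.710 − -159.960·-3208.013744) / -3375.547980 = -30.549775
y = (6.114·-3208.013744 − -4981.619200·-16.374) / -3375.547980 = 29.975231
|P − Q| = √((-30.549775 − 14.482)² + (29.975231 − -1.430)²) = 54.901269

54.901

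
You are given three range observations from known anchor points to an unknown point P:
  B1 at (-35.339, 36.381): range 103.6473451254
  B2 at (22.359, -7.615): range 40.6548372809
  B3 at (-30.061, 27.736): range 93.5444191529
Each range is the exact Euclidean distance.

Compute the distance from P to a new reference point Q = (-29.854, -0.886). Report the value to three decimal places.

72.109

eq1: (x + 35.339)² + (y − 36.381)² = 103.6473451254²
eq2: (x − 22.359)² + (y + 7.615)² = 40.6548372809²
eq3: (x + 30.061)² + (y − 27.736)² = 93.5444191529²
eq3−eq1, eq3−eq2 (x²,y² cancel):
  -10.556·x + 17.290·y = -1092.741132
  104.840·x − 70.702·y = 5982.706249
det = -10.556·-70.702 − 17.290·104.840 = -1066.353288
x = (-1092.741132·-70.702 − 17.290·5982.706249) / -1066.353288 = 24.552846
y = (-10.556·5982.706249 − -1092.741132·104.840) / -1066.353288 = -48.210601
|P − Q| = √((24.552846 − -29.854)² + (-48.210601 − -0.886)²) = 72.109103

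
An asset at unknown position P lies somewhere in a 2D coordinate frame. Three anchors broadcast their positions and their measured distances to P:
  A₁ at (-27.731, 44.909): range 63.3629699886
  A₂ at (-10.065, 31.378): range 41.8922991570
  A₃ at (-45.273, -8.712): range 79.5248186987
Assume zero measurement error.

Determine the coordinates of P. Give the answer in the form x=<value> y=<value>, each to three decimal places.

x=29.633 y=17.997

eq1: (x + 27.731)² + (y − 44.909)² = 63.3629699886²
eq2: (x + 10.065)² + (y − 31.378)² = 41.8922991570²
eq3: (x + 45.273)² + (y + 8.712)² = 79.5248186987²
eq1−eq3, eq1−eq2 (x²,y² cancel):
  -35.084·x − 107.242·y = -2969.613992
  35.332·x − 27.062·y = 559.957704
det = -35.084·-27.062 − -107.242·35.332 = 4738.517552
x = (-2969.613992·-27.062 − -107.242·559.957704) / 4738.517552 = 29.632617
y = (-35.084·559.957704 − -2969.613992·35.332) / 4738.517552 = 17.996524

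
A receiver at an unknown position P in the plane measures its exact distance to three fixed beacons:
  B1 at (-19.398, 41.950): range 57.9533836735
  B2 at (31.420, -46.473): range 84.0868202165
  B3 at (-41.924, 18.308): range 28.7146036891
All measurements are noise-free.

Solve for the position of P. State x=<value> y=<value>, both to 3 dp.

x=-44.485 y=-10.292

eq1: (x + 19.398)² + (y − 41.950)² = 57.9533836735²
eq2: (x − 31.420)² + (y + 46.473)² = 84.0868202165²
eq3: (x + 41.924)² + (y − 18.308)² = 28.7146036891²
eq2−eq3, eq2−eq1 (x²,y² cancel):
  -146.688·x + 129.562·y = 5191.913380
  -101.636·x + 176.846·y = 2701.127430
det = -146.688·176.846 − 129.562·-101.636 = -12773.022616
x = (5191.913380·176.846 − 129.562·2701.127430) / -12773.022616 = -44.484822
y = (-146.688·2701.127430 − 5191.913380·-101.636) / -12773.022616 = -10.292186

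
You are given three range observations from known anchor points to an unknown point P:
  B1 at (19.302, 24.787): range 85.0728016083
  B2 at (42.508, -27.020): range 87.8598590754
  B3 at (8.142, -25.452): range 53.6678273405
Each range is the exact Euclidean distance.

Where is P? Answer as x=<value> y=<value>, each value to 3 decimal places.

eq1: (x − 19.302)² + (y − 24.787)² = 85.0728016083²
eq2: (x − 42.508)² + (y + 27.020)² = 87.8598590754²
eq3: (x − 8.142)² + (y + 25.452)² = 53.6678273405²
eq2−eq1, eq2−eq3 (x²,y² cancel):
  -46.412·x + 103.614·y = -1068.074628
  -68.732·x + 3.136·y = 3016.205149
det = -46.412·3.136 − 103.614·-68.732 = 6976.049416
x = (-1068.074628·3.136 − 103.614·3016.205149) / 6976.049416 = -45.279290
y = (-46.412·3016.205149 − -1068.074628·-68.732) / 6976.049416 = -30.590239

x=-45.279 y=-30.590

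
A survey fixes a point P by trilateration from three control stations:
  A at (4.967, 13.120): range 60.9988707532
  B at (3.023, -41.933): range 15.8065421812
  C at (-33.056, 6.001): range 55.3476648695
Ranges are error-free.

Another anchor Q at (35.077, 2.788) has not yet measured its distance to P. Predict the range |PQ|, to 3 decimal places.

eq1: (x − 4.967)² + (y − 13.120)² = 60.9988707532²
eq2: (x − 3.023)² + (y + 41.933)² = 15.8065421812²
eq3: (x + 33.056)² + (y − 6.001)² = 55.3476648695²
eq3−eq2, eq3−eq1 (x²,y² cancel):
  72.158·x − 95.868·y = 3452.321112
  76.046·x + 14.238·y = -1589.403875
det = 72.158·14.238 − -95.868·76.046 = 8317.763532
x = (3452.321112·14.238 − -95.868·-1589.403875) / 8317.763532 = -12.409444
y = (72.158·-1589.403875 − 3452.321112·76.046) / 8317.763532 = -45.351544
|P − Q| = √((-12.409444 − 35.077)² + (-45.351544 − 2.788)²) = 67.619362

67.619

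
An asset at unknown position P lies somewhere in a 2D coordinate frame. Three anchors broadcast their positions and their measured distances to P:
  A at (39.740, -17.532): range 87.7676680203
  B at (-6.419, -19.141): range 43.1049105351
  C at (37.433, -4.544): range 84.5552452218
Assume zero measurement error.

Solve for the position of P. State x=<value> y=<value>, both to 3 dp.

x=-47.121 y=-4.951

eq1: (x − 39.740)² + (y + 17.532)² = 87.7676680203²
eq2: (x + 6.419)² + (y + 19.141)² = 43.1049105351²
eq3: (x − 37.433)² + (y + 4.544)² = 84.5552452218²
eq3−eq2, eq3−eq1 (x²,y² cancel):
  -87.704·x − 29.194·y = 4277.260199
  4.614·x − 25.976·y = -88.812856
det = -87.704·-25.976 − -29.194·4.614 = 2412.900220
x = (4277.260199·-25.976 − -29.194·-88.812856) / 2412.900220 = -47.121266
y = (-87.704·-88.812856 − 4277.260199·4.614) / 2412.900220 = -4.950903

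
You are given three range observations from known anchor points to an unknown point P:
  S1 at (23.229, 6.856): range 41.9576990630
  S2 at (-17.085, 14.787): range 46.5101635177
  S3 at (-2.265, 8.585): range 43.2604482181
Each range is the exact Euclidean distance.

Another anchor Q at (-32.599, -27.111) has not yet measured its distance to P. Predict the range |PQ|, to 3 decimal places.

eq1: (x − 23.229)² + (y − 6.856)² = 41.9576990630²
eq2: (x + 17.085)² + (y − 14.787)² = 46.5101635177²
eq3: (x + 2.265)² + (y − 8.585)² = 43.2604482181²
eq1−eq2, eq1−eq3 (x²,y² cancel):
  -80.628·x + 15.862·y = -478.785383
  -50.988·x + 3.458·y = -618.776596
det = -80.628·3.458 − 15.862·-50.988 = 529.960032
x = (-478.785383·3.458 − 15.862·-618.776596) / 529.960032 = 15.396245
y = (-80.628·-618.776596 − -478.785383·-50.988) / 529.960032 = 48.076098
|P − Q| = √((15.396245 − -32.599)² + (48.076098 − -27.111)²) = 89.200018

89.200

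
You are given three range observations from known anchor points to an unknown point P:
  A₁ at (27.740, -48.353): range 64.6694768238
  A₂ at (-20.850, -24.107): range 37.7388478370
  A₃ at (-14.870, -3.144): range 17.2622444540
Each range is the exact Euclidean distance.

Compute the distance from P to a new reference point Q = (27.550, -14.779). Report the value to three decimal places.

eq1: (x − 27.740)² + (y + 48.353)² = 64.6694768238²
eq2: (x + 20.850)² + (y + 24.107)² = 37.7388478370²
eq3: (x + 14.870)² + (y + 3.144)² = 17.2622444540²
eq3−eq1, eq3−eq2 (x²,y² cancel):
  85.220·x − 90.418·y = -1007.637576
  -11.960·x − 41.926·y = -341.367239
det = 85.220·-41.926 − -90.418·-11.960 = -4654.333000
x = (-1007.637576·-41.926 − -90.418·-341.367239) / -4654.333000 = -2.445134
y = (85.220·-341.367239 − -1007.637576·-11.960) / -4654.333000 = 8.839647
|P − Q| = √((-2.445134 − 27.550)² + (8.839647 − -14.779)²) = 38.177855

38.178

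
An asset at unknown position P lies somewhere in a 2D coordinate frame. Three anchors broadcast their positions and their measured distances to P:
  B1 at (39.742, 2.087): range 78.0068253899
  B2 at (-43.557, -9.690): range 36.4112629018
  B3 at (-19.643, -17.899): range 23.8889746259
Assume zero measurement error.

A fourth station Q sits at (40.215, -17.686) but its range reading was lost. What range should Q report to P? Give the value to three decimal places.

69.487

eq1: (x − 39.742)² + (y − 2.087)² = 78.0068253899²
eq2: (x + 43.557)² + (y + 9.690)² = 36.4112629018²
eq3: (x + 19.643)² + (y + 17.899)² = 23.8889746259²
eq3−eq2, eq3−eq1 (x²,y² cancel):
  -47.828·x + 16.418·y = 529.789742
  118.770·x + 39.972·y = -4636.821216
det = -47.828·39.972 − 16.418·118.770 = -3861.746676
x = (529.789742·39.972 − 16.418·-4636.821216) / -3861.746676 = -25.196911
y = (-47.828·-4636.821216 − 529.789742·118.770) / -3861.746676 = -41.133397
|P − Q| = √((-25.196911 − 40.215)² + (-41.133397 − -17.686)²) = 69.487398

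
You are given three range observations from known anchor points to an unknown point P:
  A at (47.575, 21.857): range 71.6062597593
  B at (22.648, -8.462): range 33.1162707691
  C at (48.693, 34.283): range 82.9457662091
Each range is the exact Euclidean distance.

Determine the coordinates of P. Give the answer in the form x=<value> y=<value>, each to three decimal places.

x=9.848 y=-39.005

eq1: (x − 47.575)² + (y − 21.857)² = 71.6062597593²
eq2: (x − 22.648)² + (y + 8.462)² = 33.1162707691²
eq3: (x − 48.693)² + (y − 34.283)² = 82.9457662091²
eq2−eq1, eq2−eq3 (x²,y² cancel):
  49.854·x + 60.638·y = -1874.197321
  52.090·x + 85.490·y = -2821.517752
det = 49.854·85.490 − 60.638·52.090 = 1103.385040
x = (-1874.197321·85.490 − 60.638·-2821.517752) / 1103.385040 = 9.847935
y = (49.854·-2821.517752 − -1874.197321·52.090) / 1103.385040 = -39.004523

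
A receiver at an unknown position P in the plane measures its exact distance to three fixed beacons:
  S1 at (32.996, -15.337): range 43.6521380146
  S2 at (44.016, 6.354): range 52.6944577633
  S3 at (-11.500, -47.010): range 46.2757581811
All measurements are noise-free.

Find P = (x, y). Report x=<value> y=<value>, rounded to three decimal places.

x=-8.183 y=-0.853

eq1: (x − 32.996)² + (y + 15.337)² = 43.6521380146²
eq2: (x − 44.016)² + (y − 6.354)² = 52.6944577633²
eq3: (x + 11.500)² + (y + 47.010)² = 46.2757581811²
eq1−eq3, eq1−eq2 (x²,y² cancel):
  -88.992·x − 63.346·y = 782.293873
  22.040·x + 43.382·y = -217.374739
det = -88.992·43.382 − -63.346·22.040 = -2464.505104
x = (782.293873·43.382 − -63.346·-217.374739) / -2464.505104 = -8.183246
y = (-88.992·-217.374739 − 782.293873·22.040) / -2464.505104 = -0.853257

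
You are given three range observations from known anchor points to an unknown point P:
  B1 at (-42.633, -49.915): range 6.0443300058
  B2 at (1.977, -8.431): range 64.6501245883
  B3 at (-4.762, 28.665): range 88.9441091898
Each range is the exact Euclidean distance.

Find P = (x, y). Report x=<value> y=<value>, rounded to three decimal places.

x=-48.563 y=-48.746

eq1: (x + 42.633)² + (y + 49.915)² = 6.0443300058²
eq2: (x − 1.977)² + (y + 8.431)² = 64.6501245883²
eq3: (x + 4.762)² + (y − 28.665)² = 88.9441091898²
eq3−eq1, eq3−eq2 (x²,y² cancel):
  -75.742·x − 157.160·y = 11339.241679
  13.478·x − 74.192·y = 2962.047371
det = -75.742·-74.192 − -157.160·13.478 = 7737.652944
x = (11339.241679·-74.192 − -157.160·2962.047371) / 7737.652944 = -48.563260
y = (-75.742·2962.047371 − 11339.241679·13.478) / 7737.652944 = -48.746266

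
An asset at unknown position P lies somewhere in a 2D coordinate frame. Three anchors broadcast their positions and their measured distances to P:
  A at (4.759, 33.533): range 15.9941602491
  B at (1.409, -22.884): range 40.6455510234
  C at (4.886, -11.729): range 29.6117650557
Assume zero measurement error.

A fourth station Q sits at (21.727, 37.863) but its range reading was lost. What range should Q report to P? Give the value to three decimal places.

28.072

eq1: (x − 4.759)² + (y − 33.533)² = 15.9941602491²
eq2: (x − 1.409)² + (y + 22.884)² = 40.6455510234²
eq3: (x − 4.886)² + (y + 11.729)² = 29.6117650557²
eq2−eq3, eq2−eq1 (x²,y² cancel):
  6.954·x + 22.310·y = 410.983888
  6.700·x + 112.834·y = 2017.695089
det = 6.954·112.834 − 22.310·6.700 = 635.170636
x = (410.983888·112.834 − 22.310·2017.695089) / 635.170636 = 2.138289
y = (6.954·2017.695089 − 410.983888·6.700) / 635.170636 = 17.755008
|P − Q| = √((2.138289 − 21.727)² + (17.755008 − 37.863)²) = 28.072209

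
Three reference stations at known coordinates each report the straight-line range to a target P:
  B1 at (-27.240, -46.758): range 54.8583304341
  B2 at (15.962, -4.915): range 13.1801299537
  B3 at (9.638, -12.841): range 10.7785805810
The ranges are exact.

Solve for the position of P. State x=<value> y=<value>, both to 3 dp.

eq1: (x + 27.240)² + (y + 46.758)² = 54.8583304341²
eq2: (x − 15.962)² + (y + 4.915)² = 13.1801299537²
eq3: (x − 9.638)² + (y + 12.841)² = 10.7785805810²
eq3−eq2, eq3−eq1 (x²,y² cancel):
  12.648·x + 15.852·y = -36.377682
  -73.756·x − 67.834·y = -222.712780
det = 12.648·-67.834 − 15.852·-73.756 = 311.215680
x = (-36.377682·-67.834 − 15.852·-222.712780) / 311.215680 = 19.273086
y = (12.648·-222.712780 − -36.377682·-73.756) / 311.215680 = -17.672450

x=19.273 y=-17.672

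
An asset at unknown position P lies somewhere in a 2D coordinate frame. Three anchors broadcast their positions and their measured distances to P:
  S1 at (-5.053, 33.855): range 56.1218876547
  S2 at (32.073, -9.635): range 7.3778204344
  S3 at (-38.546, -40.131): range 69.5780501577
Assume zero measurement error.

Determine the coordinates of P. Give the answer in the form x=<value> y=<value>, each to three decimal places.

x=25.592 y=-13.161

eq1: (x + 5.053)² + (y − 33.855)² = 56.1218876547²
eq2: (x − 32.073)² + (y + 9.635)² = 7.3778204344²
eq3: (x + 38.546)² + (y + 40.131)² = 69.5780501577²
eq1−eq2, eq1−eq3 (x²,y² cancel):
  74.252·x − 86.980·y = 3045.050760
  -66.986·x − 147.972·y = 233.158653
det = 74.252·-147.972 − -86.980·-66.986 = -16813.659224
x = (3045.050760·-147.972 − -86.980·233.158653) / -16813.659224 = 25.592413
y = (74.252·233.158653 − 3045.050760·-66.986) / -16813.659224 = -13.161220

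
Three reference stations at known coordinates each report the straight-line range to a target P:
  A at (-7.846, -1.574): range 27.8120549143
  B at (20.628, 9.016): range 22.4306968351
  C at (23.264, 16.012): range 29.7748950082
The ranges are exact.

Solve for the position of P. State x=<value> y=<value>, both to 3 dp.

x=17.426 y=-13.185

eq1: (x + 7.846)² + (y + 1.574)² = 27.8120549143²
eq2: (x − 20.628)² + (y − 9.016)² = 22.4306968351²
eq3: (x − 23.264)² + (y − 16.012)² = 29.7748950082²
eq1−eq3, eq1−eq2 (x²,y² cancel):
  62.220·x + 35.172·y = 620.526674
  56.948·x + 21.180·y = 713.139686
det = 62.220·21.180 − 35.172·56.948 = -685.155456
x = (620.526674·21.180 − 35.172·713.139686) / -685.155456 = 17.426402
y = (62.220·713.139686 − 620.526674·56.948) / -685.155456 = -13.185034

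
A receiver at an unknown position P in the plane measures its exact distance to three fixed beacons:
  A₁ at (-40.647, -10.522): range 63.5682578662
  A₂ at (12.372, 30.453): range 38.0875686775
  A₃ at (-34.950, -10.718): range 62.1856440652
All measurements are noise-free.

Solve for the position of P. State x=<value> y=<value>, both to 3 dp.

x=-20.462 y=49.756

eq1: (x + 40.647)² + (y + 10.522)² = 63.5682578662²
eq2: (x − 12.372)² + (y − 30.453)² = 38.0875686775²
eq3: (x + 34.950)² + (y + 10.718)² = 62.1856440652²
eq2−eq1, eq2−eq3 (x²,y² cancel):
  -106.038·x − 81.950·y = -1907.821020
  -94.644·x − 82.342·y = -2160.465009
det = -106.038·-82.342 − -81.950·-94.644 = 975.305196
x = (-1907.821020·-82.342 − -81.950·-2160.465009) / 975.305196 = -20.461604
y = (-106.038·-2160.465009 − -1907.821020·-94.644) / 975.305196 = 49.756298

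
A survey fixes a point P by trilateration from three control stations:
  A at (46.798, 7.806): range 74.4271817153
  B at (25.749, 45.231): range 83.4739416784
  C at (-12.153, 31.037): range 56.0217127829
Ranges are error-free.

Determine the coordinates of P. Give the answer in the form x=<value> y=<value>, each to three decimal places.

x=-20.306 y=-24.388

eq1: (x − 46.798)² + (y − 7.806)² = 74.4271817153²
eq2: (x − 25.749)² + (y − 45.231)² = 83.4739416784²
eq3: (x + 12.153)² + (y − 31.037)² = 56.0217127829²
eq3−eq2, eq3−eq1 (x²,y² cancel):
  75.804·x + 28.388·y = -2231.603052
  117.902·x − 46.462·y = -1260.977413
det = 75.804·-46.462 − 28.388·117.902 = -6869.007424
x = (-2231.603052·-46.462 − 28.388·-1260.977413) / -6869.007424 = -20.305899
y = (75.804·-1260.977413 − -2231.603052·117.902) / -6869.007424 = -24.388288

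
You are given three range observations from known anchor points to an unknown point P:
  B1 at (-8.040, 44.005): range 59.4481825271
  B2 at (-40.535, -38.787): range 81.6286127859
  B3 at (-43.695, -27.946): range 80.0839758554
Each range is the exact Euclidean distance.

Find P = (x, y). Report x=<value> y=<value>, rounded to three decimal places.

eq1: (x + 8.040)² + (y − 44.005)² = 59.4481825271²
eq2: (x + 40.535)² + (y + 38.787)² = 81.6286127859²
eq3: (x + 43.695)² + (y + 27.946)² = 80.0839758554²
eq3−eq1, eq3−eq2 (x²,y² cancel):
  71.310·x + 143.902·y = 2190.206467
  6.320·x − 21.682·y = 207.498416
det = 71.310·-21.682 − 143.902·6.320 = -2455.604060
x = (2190.206467·-21.682 − 143.902·207.498416) / -2455.604060 = 31.498357
y = (71.310·207.498416 − 2190.206467·6.320) / -2455.604060 = -0.388746

x=31.498 y=-0.389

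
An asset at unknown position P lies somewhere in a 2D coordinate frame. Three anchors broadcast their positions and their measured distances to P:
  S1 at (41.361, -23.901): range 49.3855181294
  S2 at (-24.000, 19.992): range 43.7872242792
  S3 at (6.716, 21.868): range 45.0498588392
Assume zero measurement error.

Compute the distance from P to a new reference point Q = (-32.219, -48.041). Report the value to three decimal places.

eq1: (x − 41.361)² + (y + 23.901)² = 49.3855181294²
eq2: (x + 24.000)² + (y − 19.992)² = 43.7872242792²
eq3: (x − 6.716)² + (y − 21.868)² = 45.0498588392²
eq2−eq1, eq2−eq3 (x²,y² cancel):
  130.722·x − 87.786·y = 784.701667
  61.432·x + 3.752·y = -564.534755
det = 130.722·3.752 − -87.786·61.432 = 5883.338496
x = (784.701667·3.752 − -87.786·-564.534755) / 5883.338496 = -7.923061
y = (130.722·-564.534755 − 784.701667·61.432) / 5883.338496 = -20.737019
|P − Q| = √((-7.923061 − -32.219)² + (-20.737019 − -48.041)²) = 36.548598

36.549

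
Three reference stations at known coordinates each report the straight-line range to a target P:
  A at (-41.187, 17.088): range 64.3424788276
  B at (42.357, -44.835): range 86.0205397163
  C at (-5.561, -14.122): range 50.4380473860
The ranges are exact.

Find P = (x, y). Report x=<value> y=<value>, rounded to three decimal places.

x=-43.631 y=-47.208

eq1: (x + 41.187)² + (y − 17.088)² = 64.3424788276²
eq2: (x − 42.357)² + (y + 44.835)² = 86.0205397163²
eq3: (x + 5.561)² + (y + 14.122)² = 50.4380473860²
eq2−eq3, eq2−eq1 (x²,y² cancel):
  -95.836·x + 61.426·y = 1281.599560
  -167.088·x + 123.846·y = 1443.654710
det = -95.836·123.846 − 61.426·-167.088 = -1605.357768
x = (1281.599560·123.846 − 61.426·1443.654710) / -1605.357768 = -43.630801
y = (-95.836·1443.654710 − 1281.599560·-167.088) / -1605.357768 = -47.208053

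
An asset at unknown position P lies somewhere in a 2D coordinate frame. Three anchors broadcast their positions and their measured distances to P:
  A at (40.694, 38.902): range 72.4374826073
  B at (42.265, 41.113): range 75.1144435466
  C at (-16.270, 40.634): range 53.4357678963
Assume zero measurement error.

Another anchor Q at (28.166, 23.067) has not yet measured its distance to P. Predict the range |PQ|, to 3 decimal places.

eq1: (x − 40.694)² + (y − 38.902)² = 72.4374826073²
eq2: (x − 42.265)² + (y − 41.113)² = 75.1144435466²
eq3: (x + 16.270)² + (y − 40.634)² = 53.4357678963²
eq2−eq1, eq2−eq3 (x²,y² cancel):
  -3.142·x − 4.422·y = 87.748989
  -117.070·x − 0.958·y = 1226.024201
det = -3.142·-0.958 − -4.422·-117.070 = -514.673504
x = (87.748989·-0.958 − -4.422·1226.024201) / -514.673504 = -10.370488
y = (-3.142·1226.024201 − 87.748989·-117.070) / -514.673504 = -12.475105
|P − Q| = √((-10.370488 − 28.166)² + (-12.475105 − 23.067)²) = 52.424252

52.424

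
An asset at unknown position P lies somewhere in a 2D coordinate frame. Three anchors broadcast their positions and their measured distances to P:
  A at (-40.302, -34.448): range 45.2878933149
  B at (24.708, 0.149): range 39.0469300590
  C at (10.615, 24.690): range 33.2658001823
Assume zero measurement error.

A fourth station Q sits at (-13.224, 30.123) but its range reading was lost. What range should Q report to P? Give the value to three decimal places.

eq1: (x + 40.302)² + (y + 34.448)² = 45.2878933149²
eq2: (x − 24.708)² + (y − 0.149)² = 39.0469300590²
eq3: (x − 10.615)² + (y − 24.690)² = 33.2658001823²
eq2−eq1, eq2−eq3 (x²,y² cancel):
  -130.020·x − 69.194·y = 1674.077909
  -28.186·x + 49.082·y = 529.816145
det = -130.020·49.082 − -69.194·-28.186 = -8331.943724
x = (1674.077909·49.082 − -69.194·529.816145) / -8331.943724 = -14.261641
y = (-130.020·529.816145 − 1674.077909·-28.186) / -8331.943724 = 2.604571
|P − Q| = √((-14.261641 − -13.224)² + (2.604571 − 30.123)²) = 27.537986

27.538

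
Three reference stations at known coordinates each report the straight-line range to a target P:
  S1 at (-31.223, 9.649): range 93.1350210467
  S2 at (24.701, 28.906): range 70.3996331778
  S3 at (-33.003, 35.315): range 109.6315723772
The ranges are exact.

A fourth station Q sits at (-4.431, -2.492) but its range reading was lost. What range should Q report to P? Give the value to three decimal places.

63.933

eq1: (x + 31.223)² + (y − 9.649)² = 93.1350210467²
eq2: (x − 24.701)² + (y − 28.906)² = 70.3996331778²
eq3: (x + 33.003)² + (y − 35.315)² = 109.6315723772²
eq1−eq2, eq1−eq3 (x²,y² cancel):
  111.848·x + 38.514·y = 4095.741101
  -3.560·x + 51.332·y = -2076.581213
det = 111.848·51.332 − 38.514·-3.560 = 5878.491376
x = (4095.741101·51.332 − 38.514·-2076.581213) / 5878.491376 = 49.369815
y = (111.848·-2076.581213 − 4095.741101·-3.560) / 5878.491376 = -37.030014
|P − Q| = √((49.369815 − -4.431)² + (-37.030014 − -2.492)²) = 63.932793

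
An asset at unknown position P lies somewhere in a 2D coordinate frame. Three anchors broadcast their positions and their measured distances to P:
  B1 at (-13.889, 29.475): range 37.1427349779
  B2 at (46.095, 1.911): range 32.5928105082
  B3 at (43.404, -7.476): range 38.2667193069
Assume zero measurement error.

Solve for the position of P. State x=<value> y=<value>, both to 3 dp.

x=22.968 y=24.877

eq1: (x + 13.889)² + (y − 29.475)² = 37.1427349779²
eq2: (x − 46.095)² + (y − 1.911)² = 32.5928105082²
eq3: (x − 43.404)² + (y + 7.476)² = 38.2667193069²
eq3−eq1, eq3−eq2 (x²,y² cancel):
  -114.586·x + 73.902·y = -793.358801
  5.382·x + 18.774·y = 590.653664
det = -114.586·18.774 − 73.902·5.382 = -2548.978128
x = (-793.358801·18.774 − 73.902·590.653664) / -2548.978128 = 22.968030
y = (-114.586·590.653664 − -793.358801·5.382) / -2548.978128 = 24.876943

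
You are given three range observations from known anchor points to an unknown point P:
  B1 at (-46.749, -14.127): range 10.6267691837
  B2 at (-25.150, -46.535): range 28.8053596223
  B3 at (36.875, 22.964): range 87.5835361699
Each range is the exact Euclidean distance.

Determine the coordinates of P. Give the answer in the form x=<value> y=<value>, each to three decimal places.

x=-38.782 y=-21.160

eq1: (x + 46.749)² + (y + 14.127)² = 10.6267691837²
eq2: (x + 25.150)² + (y + 46.535)² = 28.8053596223²
eq3: (x − 36.875)² + (y − 22.964)² = 87.5835361699²
eq3−eq2, eq3−eq1 (x²,y² cancel):
  -124.050·x − 138.998·y = 7752.044869
  -167.248·x − 74.182·y = 8055.877794
det = -124.050·-74.182 − -138.998·-167.248 = -14044.860404
x = (7752.044869·-74.182 − -138.998·8055.877794) / -14044.860404 = -38.782066
y = (-124.050·8055.877794 − 7752.044869·-167.248) / -14044.860404 = -21.159510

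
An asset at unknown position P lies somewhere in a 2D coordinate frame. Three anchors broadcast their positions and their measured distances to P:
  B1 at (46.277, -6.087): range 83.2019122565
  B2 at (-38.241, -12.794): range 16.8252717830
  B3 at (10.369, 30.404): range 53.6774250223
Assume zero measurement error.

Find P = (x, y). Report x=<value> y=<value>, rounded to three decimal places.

eq1: (x − 46.277)² + (y + 6.087)² = 83.2019122565²
eq2: (x + 38.241)² + (y + 12.794)² = 16.8252717830²
eq3: (x − 10.369)² + (y − 30.404)² = 53.6774250223²
eq3−eq1, eq3−eq2 (x²,y² cancel):
  71.816·x − 72.982·y = -2894.599325
  -97.220·x − 86.396·y = 3192.317326
det = 71.816·-86.396 − -72.982·-97.220 = -13299.925176
x = (-2894.599325·-86.396 − -72.982·3192.317326) / -13299.925176 = -36.320769
y = (71.816·3192.317326 − -2894.599325·-97.220) / -13299.925176 = 3.921337

x=-36.321 y=3.921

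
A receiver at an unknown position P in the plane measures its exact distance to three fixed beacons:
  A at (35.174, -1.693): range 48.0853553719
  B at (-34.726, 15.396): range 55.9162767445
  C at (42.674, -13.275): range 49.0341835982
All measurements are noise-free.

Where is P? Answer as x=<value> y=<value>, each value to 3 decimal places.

eq1: (x − 35.174)² + (y + 1.693)² = 48.0853553719²
eq2: (x + 34.726)² + (y − 15.396)² = 55.9162767445²
eq3: (x − 42.674)² + (y + 13.275)² = 49.0341835982²
eq1−eq3, eq1−eq2 (x²,y² cancel):
  15.000·x − 23.164·y = 665.069616
  -139.800·x + 34.178·y = -611.573237
det = 15.000·34.178 − -23.164·-139.800 = -2725.657200
x = (665.069616·34.178 − -23.164·-611.573237) / -2725.657200 = -3.142092
y = (15.000·-611.573237 − 665.069616·-139.800) / -2725.657200 = -30.746028

x=-3.142 y=-30.746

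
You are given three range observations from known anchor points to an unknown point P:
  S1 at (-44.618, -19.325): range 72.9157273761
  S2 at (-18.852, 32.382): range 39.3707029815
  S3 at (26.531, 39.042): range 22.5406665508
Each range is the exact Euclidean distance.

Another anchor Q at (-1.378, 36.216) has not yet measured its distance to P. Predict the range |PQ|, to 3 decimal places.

26.358

eq1: (x + 44.618)² + (y + 19.325)² = 72.9157273761²
eq2: (x + 18.852)² + (y − 32.382)² = 39.3707029815²
eq3: (x − 26.531)² + (y − 39.042)² = 22.5406665508²
eq2−eq3, eq2−eq1 (x²,y² cancel):
  90.766·x + 13.320·y = 1866.150502
  -51.532·x − 103.414·y = -2806.421325
det = 90.766·-103.414 − 13.320·-51.532 = -8700.068884
x = (1866.150502·-103.414 − 13.320·-2806.421325) / -8700.068884 = 17.885440
y = (90.766·-2806.421325 − 1866.150502·-51.532) / -8700.068884 = 18.225278
|P − Q| = √((17.885440 − -1.378)² + (18.225278 − 36.216)²) = 26.358039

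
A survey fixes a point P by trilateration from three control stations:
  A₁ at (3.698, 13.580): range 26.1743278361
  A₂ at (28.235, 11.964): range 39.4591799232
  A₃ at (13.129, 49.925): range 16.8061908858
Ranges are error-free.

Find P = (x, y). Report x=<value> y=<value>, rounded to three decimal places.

eq1: (x − 3.698)² + (y − 13.580)² = 26.1743278361²
eq2: (x − 28.235)² + (y − 11.964)² = 39.4591799232²
eq3: (x − 13.129)² + (y − 49.925)² = 16.8061908858²
eq3−eq1, eq3−eq2 (x²,y² cancel):
  -18.862·x − 72.690·y = -2869.432048
  30.212·x − 75.922·y = -2999.102573
det = -18.862·-75.922 − -72.690·30.212 = 3628.151044
x = (-2869.432048·-75.922 − -72.690·-2999.102573) / 3628.151044 = -0.041825
y = (-18.862·-2999.102573 − -2869.432048·30.212) / 3628.151044 = 39.485774

x=-0.042 y=39.486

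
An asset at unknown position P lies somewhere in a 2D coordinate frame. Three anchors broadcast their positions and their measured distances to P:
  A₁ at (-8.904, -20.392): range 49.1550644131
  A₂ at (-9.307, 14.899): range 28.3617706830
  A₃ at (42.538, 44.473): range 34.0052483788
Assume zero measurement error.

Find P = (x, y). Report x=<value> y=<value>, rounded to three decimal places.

eq1: (x + 8.904)² + (y + 20.392)² = 49.1550644131²
eq2: (x + 9.307)² + (y − 14.899)² = 28.3617706830²
eq3: (x − 42.538)² + (y − 44.473)² = 34.0052483788²
eq1−eq3, eq1−eq2 (x²,y² cancel):
  102.884·x + 129.730·y = 4552.077733
  -0.806·x + 70.582·y = 1425.315891
det = 102.884·70.582 − 129.730·-0.806 = 7366.320868
x = (4552.077733·70.582 − 129.730·1425.315891) / 7366.320868 = 18.515148
y = (102.884·1425.315891 − 4552.077733·-0.806) / 7366.320868 = 20.405190

x=18.515 y=20.405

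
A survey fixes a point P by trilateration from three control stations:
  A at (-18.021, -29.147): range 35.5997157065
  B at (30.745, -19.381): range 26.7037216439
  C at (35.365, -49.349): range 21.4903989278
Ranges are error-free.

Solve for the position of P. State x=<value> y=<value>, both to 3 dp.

eq1: (x + 18.021)² + (y + 29.147)² = 35.5997157065²
eq2: (x − 30.745)² + (y + 19.381)² = 26.7037216439²
eq3: (x − 35.365)² + (y + 49.349)² = 21.4903989278²
eq3−eq1, eq3−eq2 (x²,y² cancel):
  -106.772·x + 40.404·y = -3317.205488
  -9.240·x + 59.936·y = -2616.380344
det = -106.772·59.936 − 40.404·-9.240 = -6026.153632
x = (-3317.205488·59.936 − 40.404·-2616.380344) / -6026.153632 = 15.450618
y = (-106.772·-2616.380344 − -3317.205488·-9.240) / -6026.153632 = -41.270966

x=15.451 y=-41.271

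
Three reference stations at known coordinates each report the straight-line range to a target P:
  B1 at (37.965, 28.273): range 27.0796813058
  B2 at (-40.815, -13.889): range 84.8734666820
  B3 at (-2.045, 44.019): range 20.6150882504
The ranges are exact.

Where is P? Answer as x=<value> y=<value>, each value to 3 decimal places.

eq1: (x − 37.965)² + (y − 28.273)² = 27.0796813058²
eq2: (x + 40.815)² + (y + 13.889)² = 84.8734666820²
eq3: (x + 2.045)² + (y − 44.019)² = 20.6150882504²
eq2−eq1, eq2−eq3 (x²,y² cancel):
  157.560·x + 84.324·y = 6852.131415
  77.540·x + 115.816·y = 6861.609323
det = 157.560·115.816 − 84.324·77.540 = 11709.486000
x = (6852.131415·115.816 − 84.324·6861.609323) / 11709.486000 = 18.360166
y = (157.560·6861.609323 − 6852.131415·77.540) / 11709.486000 = 46.953461

x=18.360 y=46.953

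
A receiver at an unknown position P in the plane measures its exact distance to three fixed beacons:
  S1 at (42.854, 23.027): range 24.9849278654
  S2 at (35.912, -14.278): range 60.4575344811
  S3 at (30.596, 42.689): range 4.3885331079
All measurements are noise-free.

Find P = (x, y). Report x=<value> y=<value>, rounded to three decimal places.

x=33.327 y=46.124

eq1: (x − 42.854)² + (y − 23.027)² = 24.9849278654²
eq2: (x − 35.912)² + (y + 14.278)² = 60.4575344811²
eq3: (x − 30.596)² + (y − 42.689)² = 4.3885331079²
eq3−eq1, eq3−eq2 (x²,y² cancel):
  24.516·x − 39.324·y = -996.745290
  10.632·x − 113.934·y = -4900.787162
det = 24.516·-113.934 − -39.324·10.632 = -2375.113176
x = (-996.745290·-113.934 − -39.324·-4900.787162) / -2375.113176 = 33.326991
y = (24.516·-4900.787162 − -996.745290·10.632) / -2375.113176 = 46.124245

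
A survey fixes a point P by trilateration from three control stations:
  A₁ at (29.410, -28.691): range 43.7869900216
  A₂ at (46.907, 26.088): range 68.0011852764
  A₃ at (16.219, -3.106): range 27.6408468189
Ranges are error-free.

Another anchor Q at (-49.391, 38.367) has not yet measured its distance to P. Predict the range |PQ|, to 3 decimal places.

62.501

eq1: (x − 29.410)² + (y + 28.691)² = 43.7869900216²
eq2: (x − 46.907)² + (y − 26.088)² = 68.0011852764²
eq3: (x − 16.219)² + (y + 3.106)² = 27.6408468189²
eq1−eq3, eq1−eq2 (x²,y² cancel):
  -26.382·x + 51.170·y = -262.134302
  34.994·x + 109.558·y = -1514.131892
det = -26.382·109.558 − 51.170·34.994 = -4681.002136
x = (-262.134302·109.558 − 51.170·-1514.131892) / -4681.002136 = -10.416406
y = (-26.382·-1514.131892 − -262.134302·34.994) / -4681.002136 = -10.493256
|P − Q| = √((-10.416406 − -49.391)² + (-10.493256 − 38.367)²) = 62.500749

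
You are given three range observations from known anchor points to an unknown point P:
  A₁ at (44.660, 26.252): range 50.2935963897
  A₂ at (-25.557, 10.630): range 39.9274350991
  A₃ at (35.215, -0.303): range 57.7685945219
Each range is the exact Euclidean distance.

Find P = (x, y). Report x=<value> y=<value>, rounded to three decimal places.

x=-2.645 y=43.330

eq1: (x − 44.660)² + (y − 26.252)² = 50.2935963897²
eq2: (x + 25.557)² + (y − 10.630)² = 39.9274350991²
eq3: (x − 35.215)² + (y + 0.303)² = 57.7685945219²
eq2−eq1, eq2−eq3 (x²,y² cancel):
  140.434·x + 31.244·y = 982.280191
  121.544·x − 21.866·y = -1268.979554
det = 140.434·-21.866 − 31.244·121.544 = -6868.250580
x = (982.280191·-21.866 − 31.244·-1268.979554) / -6868.250580 = -2.645427
y = (140.434·-1268.979554 − 982.280191·121.544) / -6868.250580 = 43.329540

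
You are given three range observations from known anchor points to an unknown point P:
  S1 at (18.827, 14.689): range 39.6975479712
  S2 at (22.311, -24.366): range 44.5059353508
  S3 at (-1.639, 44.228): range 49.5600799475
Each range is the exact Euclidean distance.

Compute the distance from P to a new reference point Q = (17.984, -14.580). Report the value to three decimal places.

36.592

eq1: (x − 18.827)² + (y − 14.689)² = 39.6975479712²
eq2: (x − 22.311)² + (y + 24.366)² = 44.5059353508²
eq3: (x + 1.639)² + (y − 44.228)² = 49.5600799475²
eq2−eq3, eq2−eq1 (x²,y² cancel):
  -47.900·x + 137.188·y = 391.896385
  -6.968·x + 78.110·y = -116.377060
det = -47.900·78.110 − 137.188·-6.968 = -2785.543016
x = (391.896385·78.110 − 137.188·-116.377060) / -2785.543016 = -16.720820
y = (-47.900·-116.377060 − 391.896385·-6.968) / -2785.543016 = -2.981535
|P − Q| = √((-16.720820 − 17.984)² + (-2.981535 − -14.580)²) = 36.591651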